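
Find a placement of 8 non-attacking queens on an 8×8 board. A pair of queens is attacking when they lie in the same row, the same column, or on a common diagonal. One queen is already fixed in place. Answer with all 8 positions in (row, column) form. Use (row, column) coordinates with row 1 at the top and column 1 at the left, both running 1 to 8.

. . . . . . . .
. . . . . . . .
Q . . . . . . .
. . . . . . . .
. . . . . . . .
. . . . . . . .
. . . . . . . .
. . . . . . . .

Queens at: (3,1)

Row 1: attacked by (3,1)→{1,3}. Safe: 2, 4, 5, 6, 7, 8. Place at column 7.
Row 2: attacked by (1,7)→{6,7,8}; (3,1)→{1,2}. Safe: 3, 4, 5. Place at column 3.
Row 4: attacked by (1,7)→{4,7}; (2,3)→{1,3,5}; (3,1)→{1,2}. Safe: 6, 8. Place at column 6.
Row 5: attacked by (1,7)→{3,7}; (2,3)→{3,6}; (3,1)→{1,3}; (4,6)→{5,6,7}. Safe: 2, 4, 8. Place at column 8.
Row 6: attacked by (1,7)→{2,7}; (2,3)→{3,7}; (3,1)→{1,4}; (4,6)→{4,6,8}; (5,8)→{7,8}. Safe: 5. Place at column 5.
Row 7: attacked by (1,7)→{1,7}; (2,3)→{3,8}; (3,1)→{1,5}; (4,6)→{3,6}; (5,8)→{6,8}; (6,5)→{4,5,6}. Safe: 2. Place at column 2.
Row 8: attacked by (1,7)→{7}; (2,3)→{3}; (3,1)→{1,6}; (4,6)→{2,6}; (5,8)→{5,8}; (6,5)→{3,5,7}; (7,2)→{1,2,3}. Safe: 4. Place at column 4.
Columns [7, 3, 1, 6, 8, 5, 2, 4], r−c [-6, -1, 2, -2, -3, 1, 5, 4], r+c [8, 5, 4, 10, 13, 11, 9, 12] are all distinct, so no two queens attack.

(1,7) (2,3) (3,1) (4,6) (5,8) (6,5) (7,2) (8,4)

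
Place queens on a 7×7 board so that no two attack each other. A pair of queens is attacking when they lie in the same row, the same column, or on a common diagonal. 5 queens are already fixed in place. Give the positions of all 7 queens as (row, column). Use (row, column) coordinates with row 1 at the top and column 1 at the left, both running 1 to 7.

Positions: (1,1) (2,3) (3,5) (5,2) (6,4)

Row 4: attacked by (1,1)→{1,4}; (2,3)→{1,3,5}; (3,5)→{4,5,6}; (5,2)→{1,2,3}; (6,4)→{2,4,6}. Safe: 7. Place at column 7.
Row 7: attacked by (1,1)→{1,7}; (2,3)→{3}; (3,5)→{1,5}; (4,7)→{4,7}; (5,2)→{2,4}; (6,4)→{3,4,5}. Safe: 6. Place at column 6.
Columns [1, 3, 5, 7, 2, 4, 6], r−c [0, -1, -2, -3, 3, 2, 1], r+c [2, 5, 8, 11, 7, 10, 13] are all distinct, so no two queens attack.

(1,1) (2,3) (3,5) (4,7) (5,2) (6,4) (7,6)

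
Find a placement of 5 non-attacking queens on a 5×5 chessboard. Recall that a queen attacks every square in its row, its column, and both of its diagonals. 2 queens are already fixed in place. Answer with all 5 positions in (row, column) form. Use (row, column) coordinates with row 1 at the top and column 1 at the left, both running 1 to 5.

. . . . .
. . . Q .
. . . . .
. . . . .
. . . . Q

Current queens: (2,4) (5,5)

(1,2) (2,4) (3,1) (4,3) (5,5)

Row 1: attacked by (2,4)→{3,4,5}; (5,5)→{1,5}. Safe: 2. Place at column 2.
Row 3: attacked by (1,2)→{2,4}; (2,4)→{3,4,5}; (5,5)→{3,5}. Safe: 1. Place at column 1.
Row 4: attacked by (1,2)→{2,5}; (2,4)→{2,4}; (3,1)→{1,2}; (5,5)→{4,5}. Safe: 3. Place at column 3.
Columns [2, 4, 1, 3, 5], r−c [-1, -2, 2, 1, 0], r+c [3, 6, 4, 7, 10] are all distinct, so no two queens attack.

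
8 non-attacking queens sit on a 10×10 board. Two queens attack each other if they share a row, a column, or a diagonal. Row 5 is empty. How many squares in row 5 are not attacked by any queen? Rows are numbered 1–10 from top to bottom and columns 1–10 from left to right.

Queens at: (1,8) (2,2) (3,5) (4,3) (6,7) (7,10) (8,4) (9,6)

(1,8) attacks row 5 at column 8 and diagonals 4.
(2,2) attacks row 5 at column 2 and diagonals 5.
(3,5) attacks row 5 at column 5 and diagonals 3, 7.
(4,3) attacks row 5 at column 3 and diagonals 2, 4.
(6,7) attacks row 5 at column 7 and diagonals 6, 8.
(7,10) attacks row 5 at column 10 and diagonals 8.
(8,4) attacks row 5 at column 4 and diagonals 1, 7.
(9,6) attacks row 5 at column 6 and diagonals 2, 10.
Attacked columns: {1, 2, 3, 4, 5, 6, 7, 8, 10}. Safe: {9}.

1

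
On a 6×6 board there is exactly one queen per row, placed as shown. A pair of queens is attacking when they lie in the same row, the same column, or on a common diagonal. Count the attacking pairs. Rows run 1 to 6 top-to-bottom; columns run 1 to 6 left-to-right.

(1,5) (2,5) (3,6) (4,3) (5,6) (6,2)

4

Same column: (1,5)–(2,5) (column 5); (3,6)–(5,6) (column 6).
Same diagonal: (2,5)–(3,6) (|2−3| = |5−6| = 1); (2,5)–(4,3) (|2−4| = |5−3| = 2).
Total attacking pairs: 4.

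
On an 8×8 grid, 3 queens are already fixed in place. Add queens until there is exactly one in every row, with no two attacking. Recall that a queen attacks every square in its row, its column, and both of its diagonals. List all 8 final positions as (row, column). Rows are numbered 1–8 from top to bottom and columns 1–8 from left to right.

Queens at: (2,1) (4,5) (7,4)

Row 1: attacked by (2,1)→{1,2}; (4,5)→{2,5,8}; (7,4)→{4}. Safe: 3, 6, 7. Place at column 3.
Row 3: attacked by (1,3)→{1,3,5}; (2,1)→{1,2}; (4,5)→{4,5,6}; (7,4)→{4,8}. Safe: 7. Place at column 7.
Row 5: attacked by (1,3)→{3,7}; (2,1)→{1,4}; (3,7)→{5,7}; (4,5)→{4,5,6}; (7,4)→{2,4,6}. Safe: 8. Place at column 8.
Row 6: attacked by (1,3)→{3,8}; (2,1)→{1,5}; (3,7)→{4,7}; (4,5)→{3,5,7}; (5,8)→{7,8}; (7,4)→{3,4,5}. Safe: 2, 6. Place at column 2.
Row 8: attacked by (1,3)→{3}; (2,1)→{1,7}; (3,7)→{2,7}; (4,5)→{1,5}; (5,8)→{5,8}; (6,2)→{2,4}; (7,4)→{3,4,5}. Safe: 6. Place at column 6.
Columns [3, 1, 7, 5, 8, 2, 4, 6], r−c [-2, 1, -4, -1, -3, 4, 3, 2], r+c [4, 3, 10, 9, 13, 8, 11, 14] are all distinct, so no two queens attack.

(1,3) (2,1) (3,7) (4,5) (5,8) (6,2) (7,4) (8,6)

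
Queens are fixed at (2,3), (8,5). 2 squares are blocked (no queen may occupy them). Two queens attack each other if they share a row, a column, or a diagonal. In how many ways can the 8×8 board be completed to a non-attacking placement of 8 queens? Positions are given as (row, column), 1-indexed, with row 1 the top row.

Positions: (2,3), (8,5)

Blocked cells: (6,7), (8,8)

3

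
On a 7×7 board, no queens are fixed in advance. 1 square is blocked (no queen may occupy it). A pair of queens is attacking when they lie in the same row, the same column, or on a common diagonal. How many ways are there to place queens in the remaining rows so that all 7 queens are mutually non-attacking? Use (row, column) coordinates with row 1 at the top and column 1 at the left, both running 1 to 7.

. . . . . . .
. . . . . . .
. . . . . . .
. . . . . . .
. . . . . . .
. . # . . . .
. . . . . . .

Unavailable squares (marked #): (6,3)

Branch on row 1: col 1 → 4; col 2 → 4; col 3 → 6; col 4 → 5; col 5 → 6; col 6 → 6; col 7 → 3.
Sum: 4 + 4 + 6 + 5 + 6 + 6 + 3 = 34.

34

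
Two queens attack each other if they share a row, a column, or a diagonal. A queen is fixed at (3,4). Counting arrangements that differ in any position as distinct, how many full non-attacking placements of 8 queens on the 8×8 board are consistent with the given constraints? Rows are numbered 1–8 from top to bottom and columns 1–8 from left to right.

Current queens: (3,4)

12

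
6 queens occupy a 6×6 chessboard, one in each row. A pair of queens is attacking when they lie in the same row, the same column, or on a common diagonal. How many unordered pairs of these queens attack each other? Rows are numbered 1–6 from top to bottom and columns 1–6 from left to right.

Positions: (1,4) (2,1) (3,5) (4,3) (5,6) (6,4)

2

Same column: (1,4)–(6,4) (column 4).
Same diagonal: (2,1)–(4,3) (|2−4| = |1−3| = 2).
Total attacking pairs: 2.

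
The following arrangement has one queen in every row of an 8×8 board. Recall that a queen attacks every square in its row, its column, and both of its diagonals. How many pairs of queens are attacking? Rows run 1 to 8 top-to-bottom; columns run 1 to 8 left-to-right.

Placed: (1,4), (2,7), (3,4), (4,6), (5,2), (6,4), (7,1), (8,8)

5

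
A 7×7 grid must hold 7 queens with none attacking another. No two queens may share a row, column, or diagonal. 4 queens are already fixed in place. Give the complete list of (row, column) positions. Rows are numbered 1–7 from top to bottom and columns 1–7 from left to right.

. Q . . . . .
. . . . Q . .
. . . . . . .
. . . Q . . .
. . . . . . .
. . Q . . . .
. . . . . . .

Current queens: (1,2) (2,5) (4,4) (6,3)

(1,2) (2,5) (3,7) (4,4) (5,1) (6,3) (7,6)

Row 3: attacked by (1,2)→{2,4}; (2,5)→{4,5,6}; (4,4)→{3,4,5}; (6,3)→{3,6}. Safe: 1, 7. Place at column 7.
Row 5: attacked by (1,2)→{2,6}; (2,5)→{2,5}; (3,7)→{5,7}; (4,4)→{3,4,5}; (6,3)→{2,3,4}. Safe: 1. Place at column 1.
Row 7: attacked by (1,2)→{2}; (2,5)→{5}; (3,7)→{3,7}; (4,4)→{1,4,7}; (5,1)→{1,3}; (6,3)→{2,3,4}. Safe: 6. Place at column 6.
Columns [2, 5, 7, 4, 1, 3, 6], r−c [-1, -3, -4, 0, 4, 3, 1], r+c [3, 7, 10, 8, 6, 9, 13] are all distinct, so no two queens attack.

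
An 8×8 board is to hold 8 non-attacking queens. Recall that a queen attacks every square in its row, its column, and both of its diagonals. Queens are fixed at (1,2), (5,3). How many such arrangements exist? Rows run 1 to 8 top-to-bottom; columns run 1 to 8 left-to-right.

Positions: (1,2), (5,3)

3

Branch on row 2: col 4 → 1; col 5 → 1; col 7 → 0; col 8 → 1.
Sum: 1 + 1 + 0 + 1 = 3.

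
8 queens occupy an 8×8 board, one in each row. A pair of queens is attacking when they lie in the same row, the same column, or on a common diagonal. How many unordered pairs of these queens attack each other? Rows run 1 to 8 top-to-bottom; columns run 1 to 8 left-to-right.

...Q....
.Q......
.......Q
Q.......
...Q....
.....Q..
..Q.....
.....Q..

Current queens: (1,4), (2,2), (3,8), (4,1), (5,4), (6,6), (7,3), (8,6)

4

Same column: (1,4)–(5,4) (column 4); (6,6)–(8,6) (column 6).
Same diagonal: (1,4)–(4,1) (|1−4| = |4−1| = 3); (2,2)–(6,6) (|2−6| = |2−6| = 4).
Total attacking pairs: 4.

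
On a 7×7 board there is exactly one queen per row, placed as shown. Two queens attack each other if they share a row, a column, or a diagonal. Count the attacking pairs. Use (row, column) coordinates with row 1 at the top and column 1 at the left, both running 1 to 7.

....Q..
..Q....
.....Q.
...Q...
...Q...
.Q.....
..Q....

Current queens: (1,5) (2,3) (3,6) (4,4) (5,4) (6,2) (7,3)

5

Same column: (2,3)–(7,3) (column 3); (4,4)–(5,4) (column 4).
Same diagonal: (3,6)–(5,4) (|3−5| = |6−4| = 2); (4,4)–(6,2) (|4−6| = |4−2| = 2); (6,2)–(7,3) (|6−7| = |2−3| = 1).
Total attacking pairs: 5.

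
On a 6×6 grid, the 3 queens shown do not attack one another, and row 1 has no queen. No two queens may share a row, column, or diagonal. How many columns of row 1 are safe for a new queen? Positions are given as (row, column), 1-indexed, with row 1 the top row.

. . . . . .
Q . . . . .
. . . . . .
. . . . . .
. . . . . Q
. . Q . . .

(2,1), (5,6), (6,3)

(2,1) attacks row 1 at column 1 and diagonals 2.
(5,6) attacks row 1 at column 6 and diagonals 2.
(6,3) attacks row 1 at column 3.
Attacked columns: {1, 2, 3, 6}. Safe: {4, 5}.

2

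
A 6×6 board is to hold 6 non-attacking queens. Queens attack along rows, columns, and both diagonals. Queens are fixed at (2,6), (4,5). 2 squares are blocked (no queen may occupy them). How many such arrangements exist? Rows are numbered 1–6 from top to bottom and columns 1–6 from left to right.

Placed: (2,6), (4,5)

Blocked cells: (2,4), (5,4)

1

Branch on row 1: col 1 → 0; col 3 → 1; col 4 → 0.
Sum: 0 + 1 + 0 = 1.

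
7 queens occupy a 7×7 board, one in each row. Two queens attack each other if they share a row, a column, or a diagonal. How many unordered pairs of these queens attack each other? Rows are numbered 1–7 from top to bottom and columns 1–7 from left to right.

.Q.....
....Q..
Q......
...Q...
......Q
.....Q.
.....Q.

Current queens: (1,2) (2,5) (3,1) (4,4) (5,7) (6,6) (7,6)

Same column: (6,6)–(7,6) (column 6).
Same diagonal: (4,4)–(6,6) (|4−6| = |4−6| = 2); (5,7)–(6,6) (|5−6| = |7−6| = 1).
Total attacking pairs: 3.

3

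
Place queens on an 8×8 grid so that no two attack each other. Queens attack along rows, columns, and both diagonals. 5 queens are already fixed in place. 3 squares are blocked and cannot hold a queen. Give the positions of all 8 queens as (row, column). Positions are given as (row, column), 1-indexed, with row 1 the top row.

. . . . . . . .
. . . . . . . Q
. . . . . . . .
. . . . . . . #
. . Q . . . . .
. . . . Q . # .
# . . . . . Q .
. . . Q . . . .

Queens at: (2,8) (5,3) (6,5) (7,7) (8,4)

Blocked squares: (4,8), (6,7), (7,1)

Row 1: attacked by (2,8)→{7,8}; (5,3)→{3,7}; (6,5)→{5}; (7,7)→{1,7}; (8,4)→{4}. Safe: 2, 6. Place at column 2.
Row 3: attacked by (1,2)→{2,4}; (2,8)→{7,8}; (5,3)→{1,3,5}; (6,5)→{2,5,8}; (7,7)→{3,7}; (8,4)→{4}. Safe: 6. Place at column 6.
Row 4: attacked by (1,2)→{2,5}; (2,8)→{6,8}; (3,6)→{5,6,7}; (5,3)→{2,3,4}; (6,5)→{3,5,7}; (7,7)→{4,7}; (8,4)→{4,8}. Blocked: 8. Safe: 1. Place at column 1.
Columns [2, 8, 6, 1, 3, 5, 7, 4], r−c [-1, -6, -3, 3, 2, 1, 0, 4], r+c [3, 10, 9, 5, 8, 11, 14, 12] are all distinct, so no two queens attack.

(1,2) (2,8) (3,6) (4,1) (5,3) (6,5) (7,7) (8,4)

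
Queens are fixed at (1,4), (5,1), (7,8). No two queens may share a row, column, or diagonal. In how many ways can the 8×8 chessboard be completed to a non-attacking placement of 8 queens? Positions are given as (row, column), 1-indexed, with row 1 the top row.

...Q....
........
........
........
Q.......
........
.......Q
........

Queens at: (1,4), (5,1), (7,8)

1

Branch on row 2: col 2 → 0; col 6 → 0; col 7 → 1.
Sum: 0 + 0 + 1 = 1.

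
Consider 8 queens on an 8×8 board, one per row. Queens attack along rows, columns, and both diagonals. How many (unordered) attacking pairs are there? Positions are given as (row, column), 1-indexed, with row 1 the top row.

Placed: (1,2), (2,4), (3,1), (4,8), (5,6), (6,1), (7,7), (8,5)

Same column: (3,1)–(6,1) (column 1).
Same diagonal: (1,2)–(5,6) (|1−5| = |2−6| = 4).
Total attacking pairs: 2.

2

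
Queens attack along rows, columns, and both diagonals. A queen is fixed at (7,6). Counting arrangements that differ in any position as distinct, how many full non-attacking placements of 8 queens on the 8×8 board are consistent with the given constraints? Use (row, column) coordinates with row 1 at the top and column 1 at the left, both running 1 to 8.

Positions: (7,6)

14

Branch on row 1: col 1 → 1; col 2 → 3; col 3 → 0; col 4 → 3; col 5 → 6; col 7 → 1; col 8 → 0.
Sum: 1 + 3 + 0 + 3 + 6 + 1 + 0 = 14.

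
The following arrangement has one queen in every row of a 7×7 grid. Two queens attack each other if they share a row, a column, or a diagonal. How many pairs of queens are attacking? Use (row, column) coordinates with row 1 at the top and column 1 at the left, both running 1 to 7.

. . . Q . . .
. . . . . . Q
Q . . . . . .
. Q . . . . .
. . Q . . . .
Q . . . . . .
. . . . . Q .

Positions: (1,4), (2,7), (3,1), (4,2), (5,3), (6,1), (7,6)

4

Same column: (3,1)–(6,1) (column 1).
Same diagonal: (3,1)–(4,2) (|3−4| = |1−2| = 1); (3,1)–(5,3) (|3−5| = |1−3| = 2); (4,2)–(5,3) (|4−5| = |2−3| = 1).
Total attacking pairs: 4.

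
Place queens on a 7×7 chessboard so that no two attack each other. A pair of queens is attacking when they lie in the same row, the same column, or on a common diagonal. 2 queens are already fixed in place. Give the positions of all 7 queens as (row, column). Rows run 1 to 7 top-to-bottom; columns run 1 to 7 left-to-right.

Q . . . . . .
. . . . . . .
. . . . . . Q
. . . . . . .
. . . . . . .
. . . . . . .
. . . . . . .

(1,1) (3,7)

Row 2: attacked by (1,1)→{1,2}; (3,7)→{6,7}. Safe: 3, 4, 5. Place at column 4.
Row 4: attacked by (1,1)→{1,4}; (2,4)→{2,4,6}; (3,7)→{6,7}. Safe: 3, 5. Place at column 3.
Row 5: attacked by (1,1)→{1,5}; (2,4)→{1,4,7}; (3,7)→{5,7}; (4,3)→{2,3,4}. Safe: 6. Place at column 6.
Row 6: attacked by (1,1)→{1,6}; (2,4)→{4}; (3,7)→{4,7}; (4,3)→{1,3,5}; (5,6)→{5,6,7}. Safe: 2. Place at column 2.
Row 7: attacked by (1,1)→{1,7}; (2,4)→{4}; (3,7)→{3,7}; (4,3)→{3,6}; (5,6)→{4,6}; (6,2)→{1,2,3}. Safe: 5. Place at column 5.
Columns [1, 4, 7, 3, 6, 2, 5], r−c [0, -2, -4, 1, -1, 4, 2], r+c [2, 6, 10, 7, 11, 8, 12] are all distinct, so no two queens attack.

(1,1) (2,4) (3,7) (4,3) (5,6) (6,2) (7,5)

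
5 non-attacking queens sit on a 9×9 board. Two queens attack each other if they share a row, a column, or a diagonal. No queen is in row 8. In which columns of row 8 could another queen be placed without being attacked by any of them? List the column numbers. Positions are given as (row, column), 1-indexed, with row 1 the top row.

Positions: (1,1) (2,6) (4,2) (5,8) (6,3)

columns 4, 7, 9

(1,1) attacks row 8 at column 1 and diagonals 8.
(2,6) attacks row 8 at column 6.
(4,2) attacks row 8 at column 2 and diagonals 6.
(5,8) attacks row 8 at column 8 and diagonals 5.
(6,3) attacks row 8 at column 3 and diagonals 1, 5.
Attacked columns: {1, 2, 3, 5, 6, 8}. Safe: {4, 7, 9}.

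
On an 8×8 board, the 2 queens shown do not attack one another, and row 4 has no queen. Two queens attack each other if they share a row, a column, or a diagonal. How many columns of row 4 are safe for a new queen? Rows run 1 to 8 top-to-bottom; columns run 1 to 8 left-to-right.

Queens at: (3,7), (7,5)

(3,7) attacks row 4 at column 7 and diagonals 6, 8.
(7,5) attacks row 4 at column 5 and diagonals 2, 8.
Attacked columns: {2, 5, 6, 7, 8}. Safe: {1, 3, 4}.

3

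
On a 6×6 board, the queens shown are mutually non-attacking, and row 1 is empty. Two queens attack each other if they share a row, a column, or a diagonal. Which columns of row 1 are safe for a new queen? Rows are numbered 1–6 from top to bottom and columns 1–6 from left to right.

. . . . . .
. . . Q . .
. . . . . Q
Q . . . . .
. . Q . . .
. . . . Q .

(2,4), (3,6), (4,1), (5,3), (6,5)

columns 2

(2,4) attacks row 1 at column 4 and diagonals 3, 5.
(3,6) attacks row 1 at column 6 and diagonals 4.
(4,1) attacks row 1 at column 1 and diagonals 4.
(5,3) attacks row 1 at column 3.
(6,5) attacks row 1 at column 5.
Attacked columns: {1, 3, 4, 5, 6}. Safe: {2}.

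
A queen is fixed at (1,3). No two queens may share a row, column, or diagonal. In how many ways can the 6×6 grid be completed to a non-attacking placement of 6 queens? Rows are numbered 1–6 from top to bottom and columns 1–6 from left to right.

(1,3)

1

Branch on row 2: col 1 → 0; col 5 → 0; col 6 → 1.
Sum: 0 + 0 + 1 = 1.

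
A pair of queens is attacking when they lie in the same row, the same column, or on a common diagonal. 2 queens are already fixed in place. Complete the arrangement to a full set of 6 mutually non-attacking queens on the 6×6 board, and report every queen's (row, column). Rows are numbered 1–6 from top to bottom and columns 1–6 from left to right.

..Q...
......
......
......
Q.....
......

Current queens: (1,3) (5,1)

Row 2: attacked by (1,3)→{2,3,4}; (5,1)→{1,4}. Safe: 5, 6. Place at column 6.
Row 3: attacked by (1,3)→{1,3,5}; (2,6)→{5,6}; (5,1)→{1,3}. Safe: 2, 4. Place at column 2.
Row 4: attacked by (1,3)→{3,6}; (2,6)→{4,6}; (3,2)→{1,2,3}; (5,1)→{1,2}. Safe: 5. Place at column 5.
Row 6: attacked by (1,3)→{3}; (2,6)→{2,6}; (3,2)→{2,5}; (4,5)→{3,5}; (5,1)→{1,2}. Safe: 4. Place at column 4.
Columns [3, 6, 2, 5, 1, 4], r−c [-2, -4, 1, -1, 4, 2], r+c [4, 8, 5, 9, 6, 10] are all distinct, so no two queens attack.

(1,3) (2,6) (3,2) (4,5) (5,1) (6,4)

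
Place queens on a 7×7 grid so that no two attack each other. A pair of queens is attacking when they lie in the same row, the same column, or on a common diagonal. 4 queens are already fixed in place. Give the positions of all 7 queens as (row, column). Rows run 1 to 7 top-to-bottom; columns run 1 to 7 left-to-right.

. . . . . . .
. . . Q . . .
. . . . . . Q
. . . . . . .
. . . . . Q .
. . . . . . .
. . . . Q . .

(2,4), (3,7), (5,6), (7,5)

Row 1: attacked by (2,4)→{3,4,5}; (3,7)→{5,7}; (5,6)→{2,6}; (7,5)→{5}. Safe: 1. Place at column 1.
Row 4: attacked by (1,1)→{1,4}; (2,4)→{2,4,6}; (3,7)→{6,7}; (5,6)→{5,6,7}; (7,5)→{2,5}. Safe: 3. Place at column 3.
Row 6: attacked by (1,1)→{1,6}; (2,4)→{4}; (3,7)→{4,7}; (4,3)→{1,3,5}; (5,6)→{5,6,7}; (7,5)→{4,5,6}. Safe: 2. Place at column 2.
Columns [1, 4, 7, 3, 6, 2, 5], r−c [0, -2, -4, 1, -1, 4, 2], r+c [2, 6, 10, 7, 11, 8, 12] are all distinct, so no two queens attack.

(1,1) (2,4) (3,7) (4,3) (5,6) (6,2) (7,5)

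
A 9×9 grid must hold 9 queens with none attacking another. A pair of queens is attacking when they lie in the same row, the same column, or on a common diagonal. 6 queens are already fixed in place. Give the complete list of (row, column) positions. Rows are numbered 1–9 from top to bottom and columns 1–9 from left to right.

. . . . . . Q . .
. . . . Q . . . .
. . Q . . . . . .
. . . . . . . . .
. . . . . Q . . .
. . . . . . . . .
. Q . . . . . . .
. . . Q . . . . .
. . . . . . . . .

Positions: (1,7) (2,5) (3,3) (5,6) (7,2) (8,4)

Row 4: attacked by (1,7)→{4,7}; (2,5)→{3,5,7}; (3,3)→{2,3,4}; (5,6)→{5,6,7}; (7,2)→{2,5}; (8,4)→{4,8}. Safe: 1, 9. Place at column 9.
Row 6: attacked by (1,7)→{2,7}; (2,5)→{1,5,9}; (3,3)→{3,6}; (4,9)→{7,9}; (5,6)→{5,6,7}; (7,2)→{1,2,3}; (8,4)→{2,4,6}. Safe: 8. Place at column 8.
Row 9: attacked by (1,7)→{7}; (2,5)→{5}; (3,3)→{3,9}; (4,9)→{4,9}; (5,6)→{2,6}; (6,8)→{5,8}; (7,2)→{2,4}; (8,4)→{3,4,5}. Safe: 1. Place at column 1.
Columns [7, 5, 3, 9, 6, 8, 2, 4, 1], r−c [-6, -3, 0, -5, -1, -2, 5, 4, 8], r+c [8, 7, 6, 13, 11, 14, 9, 12, 10] are all distinct, so no two queens attack.

(1,7) (2,5) (3,3) (4,9) (5,6) (6,8) (7,2) (8,4) (9,1)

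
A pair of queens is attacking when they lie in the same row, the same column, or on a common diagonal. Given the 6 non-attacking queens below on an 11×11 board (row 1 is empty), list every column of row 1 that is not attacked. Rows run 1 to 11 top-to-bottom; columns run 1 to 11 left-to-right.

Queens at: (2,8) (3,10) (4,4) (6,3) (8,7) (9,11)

(2,8) attacks row 1 at column 8 and diagonals 7, 9.
(3,10) attacks row 1 at column 10 and diagonals 8.
(4,4) attacks row 1 at column 4 and diagonals 1, 7.
(6,3) attacks row 1 at column 3 and diagonals 8.
(8,7) attacks row 1 at column 7.
(9,11) attacks row 1 at column 11 and diagonals 3.
Attacked columns: {1, 3, 4, 7, 8, 9, 10, 11}. Safe: {2, 5, 6}.

columns 2, 5, 6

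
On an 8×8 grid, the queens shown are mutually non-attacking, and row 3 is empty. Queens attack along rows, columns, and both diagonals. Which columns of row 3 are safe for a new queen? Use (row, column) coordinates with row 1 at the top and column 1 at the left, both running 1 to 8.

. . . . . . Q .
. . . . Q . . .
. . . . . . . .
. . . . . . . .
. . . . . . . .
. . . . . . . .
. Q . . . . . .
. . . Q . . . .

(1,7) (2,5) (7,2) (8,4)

(1,7) attacks row 3 at column 7 and diagonals 5.
(2,5) attacks row 3 at column 5 and diagonals 4, 6.
(7,2) attacks row 3 at column 2 and diagonals 6.
(8,4) attacks row 3 at column 4.
Attacked columns: {2, 4, 5, 6, 7}. Safe: {1, 3, 8}.

columns 1, 3, 8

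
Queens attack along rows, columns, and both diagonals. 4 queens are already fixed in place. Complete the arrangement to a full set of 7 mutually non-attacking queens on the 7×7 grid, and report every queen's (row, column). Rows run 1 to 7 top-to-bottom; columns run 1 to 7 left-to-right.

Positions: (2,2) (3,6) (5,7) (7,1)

Row 1: attacked by (2,2)→{1,2,3}; (3,6)→{4,6}; (5,7)→{3,7}; (7,1)→{1,7}. Safe: 5. Place at column 5.
Row 4: attacked by (1,5)→{2,5}; (2,2)→{2,4}; (3,6)→{5,6,7}; (5,7)→{6,7}; (7,1)→{1,4}. Safe: 3. Place at column 3.
Row 6: attacked by (1,5)→{5}; (2,2)→{2,6}; (3,6)→{3,6}; (4,3)→{1,3,5}; (5,7)→{6,7}; (7,1)→{1,2}. Safe: 4. Place at column 4.
Columns [5, 2, 6, 3, 7, 4, 1], r−c [-4, 0, -3, 1, -2, 2, 6], r+c [6, 4, 9, 7, 12, 10, 8] are all distinct, so no two queens attack.

(1,5) (2,2) (3,6) (4,3) (5,7) (6,4) (7,1)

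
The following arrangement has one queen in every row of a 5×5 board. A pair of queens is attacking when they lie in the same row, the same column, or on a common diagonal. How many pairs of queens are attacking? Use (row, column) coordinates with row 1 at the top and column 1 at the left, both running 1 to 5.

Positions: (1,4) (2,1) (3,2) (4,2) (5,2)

5

Same column: (3,2)–(4,2) (column 2); (3,2)–(5,2) (column 2); (4,2)–(5,2) (column 2).
Same diagonal: (1,4)–(3,2) (|1−3| = |4−2| = 2); (2,1)–(3,2) (|2−3| = |1−2| = 1).
Total attacking pairs: 5.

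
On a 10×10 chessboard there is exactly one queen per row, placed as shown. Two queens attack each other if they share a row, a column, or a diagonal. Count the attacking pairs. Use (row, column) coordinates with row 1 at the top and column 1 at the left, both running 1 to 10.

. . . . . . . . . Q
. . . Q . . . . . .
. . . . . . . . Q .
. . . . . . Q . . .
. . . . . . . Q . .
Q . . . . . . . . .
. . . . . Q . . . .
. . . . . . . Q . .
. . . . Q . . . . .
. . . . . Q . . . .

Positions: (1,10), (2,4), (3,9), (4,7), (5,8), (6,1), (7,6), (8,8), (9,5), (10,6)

7

Same column: (5,8)–(8,8) (column 8); (7,6)–(10,6) (column 6).
Same diagonal: (1,10)–(4,7) (|1−4| = |10−7| = 3); (4,7)–(5,8) (|4−5| = |7−8| = 1); (5,8)–(7,6) (|5−7| = |8−6| = 2); (8,8)–(10,6) (|8−10| = |8−6| = 2); (9,5)–(10,6) (|9−10| = |5−6| = 1).
Total attacking pairs: 7.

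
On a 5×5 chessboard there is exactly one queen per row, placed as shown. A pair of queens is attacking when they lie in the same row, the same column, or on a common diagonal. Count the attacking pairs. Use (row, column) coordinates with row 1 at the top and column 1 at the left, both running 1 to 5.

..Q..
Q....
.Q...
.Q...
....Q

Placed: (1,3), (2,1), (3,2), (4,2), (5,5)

2

Same column: (3,2)–(4,2) (column 2).
Same diagonal: (2,1)–(3,2) (|2−3| = |1−2| = 1).
Total attacking pairs: 2.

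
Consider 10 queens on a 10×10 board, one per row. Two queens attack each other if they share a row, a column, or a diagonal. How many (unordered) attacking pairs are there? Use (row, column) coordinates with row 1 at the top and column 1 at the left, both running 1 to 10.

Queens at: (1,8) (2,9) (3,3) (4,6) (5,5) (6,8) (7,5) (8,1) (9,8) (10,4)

10

Same column: (1,8)–(6,8) (column 8); (1,8)–(9,8) (column 8); (5,5)–(7,5) (column 5); (6,8)–(9,8) (column 8).
Same diagonal: (1,8)–(2,9) (|1−2| = |8−9| = 1); (1,8)–(8,1) (|1−8| = |8−1| = 7); (3,3)–(5,5) (|3−5| = |3−5| = 2); (4,6)–(5,5) (|4−5| = |6−5| = 1); (4,6)–(6,8) (|4−6| = |6−8| = 2); (6,8)–(10,4) (|6−10| = |8−4| = 4).
Total attacking pairs: 10.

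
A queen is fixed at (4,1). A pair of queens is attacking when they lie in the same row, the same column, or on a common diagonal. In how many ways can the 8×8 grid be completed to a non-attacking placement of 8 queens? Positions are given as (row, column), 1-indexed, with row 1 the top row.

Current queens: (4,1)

18

Branch on row 1: col 2 → 2; col 3 → 4; col 5 → 5; col 6 → 4; col 7 → 2; col 8 → 1.
Sum: 2 + 4 + 5 + 4 + 2 + 1 = 18.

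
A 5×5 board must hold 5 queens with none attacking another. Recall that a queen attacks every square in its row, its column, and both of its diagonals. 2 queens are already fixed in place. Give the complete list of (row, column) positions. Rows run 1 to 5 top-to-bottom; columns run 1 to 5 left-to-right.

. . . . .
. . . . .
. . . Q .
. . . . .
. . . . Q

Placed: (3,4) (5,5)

(1,3) (2,1) (3,4) (4,2) (5,5)

Row 1: attacked by (3,4)→{2,4}; (5,5)→{1,5}. Safe: 3. Place at column 3.
Row 2: attacked by (1,3)→{2,3,4}; (3,4)→{3,4,5}; (5,5)→{2,5}. Safe: 1. Place at column 1.
Row 4: attacked by (1,3)→{3}; (2,1)→{1,3}; (3,4)→{3,4,5}; (5,5)→{4,5}. Safe: 2. Place at column 2.
Columns [3, 1, 4, 2, 5], r−c [-2, 1, -1, 2, 0], r+c [4, 3, 7, 6, 10] are all distinct, so no two queens attack.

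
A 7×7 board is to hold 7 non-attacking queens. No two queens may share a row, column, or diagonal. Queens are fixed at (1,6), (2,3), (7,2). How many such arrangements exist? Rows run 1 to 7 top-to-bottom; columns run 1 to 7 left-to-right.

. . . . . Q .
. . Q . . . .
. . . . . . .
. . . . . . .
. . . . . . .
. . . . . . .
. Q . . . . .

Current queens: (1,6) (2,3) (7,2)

Branch on row 3: col 1 → 1; col 5 → 1; col 7 → 1.
Sum: 1 + 1 + 1 = 3.

3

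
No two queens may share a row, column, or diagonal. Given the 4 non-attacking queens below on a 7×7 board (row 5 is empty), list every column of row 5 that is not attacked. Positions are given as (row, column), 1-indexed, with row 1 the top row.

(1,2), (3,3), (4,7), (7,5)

columns 4

(1,2) attacks row 5 at column 2 and diagonals 6.
(3,3) attacks row 5 at column 3 and diagonals 1, 5.
(4,7) attacks row 5 at column 7 and diagonals 6.
(7,5) attacks row 5 at column 5 and diagonals 3, 7.
Attacked columns: {1, 2, 3, 5, 6, 7}. Safe: {4}.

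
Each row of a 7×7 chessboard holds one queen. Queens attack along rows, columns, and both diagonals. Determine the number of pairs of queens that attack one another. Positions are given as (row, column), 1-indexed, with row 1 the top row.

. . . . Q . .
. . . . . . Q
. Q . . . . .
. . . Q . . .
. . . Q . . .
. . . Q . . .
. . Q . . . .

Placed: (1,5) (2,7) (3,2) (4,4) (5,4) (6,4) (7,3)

Same column: (4,4)–(5,4) (column 4); (4,4)–(6,4) (column 4); (5,4)–(6,4) (column 4).
Same diagonal: (2,7)–(5,4) (|2−5| = |7−4| = 3); (3,2)–(5,4) (|3−5| = |2−4| = 2); (6,4)–(7,3) (|6−7| = |4−3| = 1).
Total attacking pairs: 6.

6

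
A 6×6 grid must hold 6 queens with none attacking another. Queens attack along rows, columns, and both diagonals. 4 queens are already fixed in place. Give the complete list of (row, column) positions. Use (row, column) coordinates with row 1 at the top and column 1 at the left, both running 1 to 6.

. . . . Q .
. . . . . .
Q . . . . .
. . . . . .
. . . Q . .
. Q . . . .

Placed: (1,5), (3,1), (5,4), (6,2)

Row 2: attacked by (1,5)→{4,5,6}; (3,1)→{1,2}; (5,4)→{1,4}; (6,2)→{2,6}. Safe: 3. Place at column 3.
Row 4: attacked by (1,5)→{2,5}; (2,3)→{1,3,5}; (3,1)→{1,2}; (5,4)→{3,4,5}; (6,2)→{2,4}. Safe: 6. Place at column 6.
Columns [5, 3, 1, 6, 4, 2], r−c [-4, -1, 2, -2, 1, 4], r+c [6, 5, 4, 10, 9, 8] are all distinct, so no two queens attack.

(1,5) (2,3) (3,1) (4,6) (5,4) (6,2)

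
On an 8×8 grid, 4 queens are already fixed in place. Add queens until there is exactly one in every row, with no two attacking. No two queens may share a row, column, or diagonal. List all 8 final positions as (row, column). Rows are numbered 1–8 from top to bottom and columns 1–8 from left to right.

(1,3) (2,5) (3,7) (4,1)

(1,3) (2,5) (3,7) (4,1) (5,4) (6,2) (7,8) (8,6)

Row 5: attacked by (1,3)→{3,7}; (2,5)→{2,5,8}; (3,7)→{5,7}; (4,1)→{1,2}. Safe: 4, 6. Place at column 4.
Row 6: attacked by (1,3)→{3,8}; (2,5)→{1,5}; (3,7)→{4,7}; (4,1)→{1,3}; (5,4)→{3,4,5}. Safe: 2, 6. Place at column 2.
Row 7: attacked by (1,3)→{3}; (2,5)→{5}; (3,7)→{3,7}; (4,1)→{1,4}; (5,4)→{2,4,6}; (6,2)→{1,2,3}. Safe: 8. Place at column 8.
Row 8: attacked by (1,3)→{3}; (2,5)→{5}; (3,7)→{2,7}; (4,1)→{1,5}; (5,4)→{1,4,7}; (6,2)→{2,4}; (7,8)→{7,8}. Safe: 6. Place at column 6.
Columns [3, 5, 7, 1, 4, 2, 8, 6], r−c [-2, -3, -4, 3, 1, 4, -1, 2], r+c [4, 7, 10, 5, 9, 8, 15, 14] are all distinct, so no two queens attack.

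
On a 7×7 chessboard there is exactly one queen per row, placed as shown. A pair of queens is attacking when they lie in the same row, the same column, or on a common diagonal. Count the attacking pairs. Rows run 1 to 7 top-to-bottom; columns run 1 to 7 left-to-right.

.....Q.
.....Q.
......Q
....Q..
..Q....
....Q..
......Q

5

Same column: (1,6)–(2,6) (column 6); (3,7)–(7,7) (column 7); (4,5)–(6,5) (column 5).
Same diagonal: (2,6)–(3,7) (|2−3| = |6−7| = 1); (2,6)–(5,3) (|2−5| = |6−3| = 3).
Total attacking pairs: 5.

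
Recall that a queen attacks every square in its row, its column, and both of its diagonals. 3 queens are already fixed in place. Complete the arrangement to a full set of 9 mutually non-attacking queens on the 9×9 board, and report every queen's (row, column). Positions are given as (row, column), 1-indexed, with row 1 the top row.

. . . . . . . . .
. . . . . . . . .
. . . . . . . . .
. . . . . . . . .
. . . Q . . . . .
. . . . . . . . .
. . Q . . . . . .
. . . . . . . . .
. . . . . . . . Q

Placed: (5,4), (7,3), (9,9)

(1,2) (2,6) (3,1) (4,7) (5,4) (6,8) (7,3) (8,5) (9,9)

Row 1: attacked by (5,4)→{4,8}; (7,3)→{3,9}; (9,9)→{1,9}. Safe: 2, 5, 6, 7. Place at column 2.
Row 2: attacked by (1,2)→{1,2,3}; (5,4)→{1,4,7}; (7,3)→{3,8}; (9,9)→{2,9}. Safe: 5, 6. Place at column 6.
Row 3: attacked by (1,2)→{2,4}; (2,6)→{5,6,7}; (5,4)→{2,4,6}; (7,3)→{3,7}; (9,9)→{3,9}. Safe: 1, 8. Place at column 1.
Row 4: attacked by (1,2)→{2,5}; (2,6)→{4,6,8}; (3,1)→{1,2}; (5,4)→{3,4,5}; (7,3)→{3,6}; (9,9)→{4,9}. Safe: 7. Place at column 7.
Row 6: attacked by (1,2)→{2,7}; (2,6)→{2,6}; (3,1)→{1,4}; (4,7)→{5,7,9}; (5,4)→{3,4,5}; (7,3)→{2,3,4}; (9,9)→{6,9}. Safe: 8. Place at column 8.
Row 8: attacked by (1,2)→{2,9}; (2,6)→{6}; (3,1)→{1,6}; (4,7)→{3,7}; (5,4)→{1,4,7}; (6,8)→{6,8}; (7,3)→{2,3,4}; (9,9)→{8,9}. Safe: 5. Place at column 5.
Columns [2, 6, 1, 7, 4, 8, 3, 5, 9], r−c [-1, -4, 2, -3, 1, -2, 4, 3, 0], r+c [3, 8, 4, 11, 9, 14, 10, 13, 18] are all distinct, so no two queens attack.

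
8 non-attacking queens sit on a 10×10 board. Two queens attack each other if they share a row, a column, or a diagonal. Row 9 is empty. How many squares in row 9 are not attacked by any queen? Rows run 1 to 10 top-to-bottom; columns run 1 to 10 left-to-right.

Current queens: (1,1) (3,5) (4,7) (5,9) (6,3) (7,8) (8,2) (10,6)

1

(1,1) attacks row 9 at column 1 and diagonals 9.
(3,5) attacks row 9 at column 5.
(4,7) attacks row 9 at column 7 and diagonals 2.
(5,9) attacks row 9 at column 9 and diagonals 5.
(6,3) attacks row 9 at column 3 and diagonals 6.
(7,8) attacks row 9 at column 8 and diagonals 6, 10.
(8,2) attacks row 9 at column 2 and diagonals 1, 3.
(10,6) attacks row 9 at column 6 and diagonals 5, 7.
Attacked columns: {1, 2, 3, 5, 6, 7, 8, 9, 10}. Safe: {4}.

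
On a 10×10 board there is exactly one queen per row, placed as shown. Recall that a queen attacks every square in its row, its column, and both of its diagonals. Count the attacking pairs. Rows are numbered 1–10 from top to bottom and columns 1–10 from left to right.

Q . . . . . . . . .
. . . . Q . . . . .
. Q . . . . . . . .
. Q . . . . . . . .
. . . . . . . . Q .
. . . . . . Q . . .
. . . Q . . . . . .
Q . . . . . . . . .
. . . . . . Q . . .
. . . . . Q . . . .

5

Same column: (1,1)–(8,1) (column 1); (3,2)–(4,2) (column 2); (6,7)–(9,7) (column 7).
Same diagonal: (4,2)–(9,7) (|4−9| = |2−7| = 5); (9,7)–(10,6) (|9−10| = |7−6| = 1).
Total attacking pairs: 5.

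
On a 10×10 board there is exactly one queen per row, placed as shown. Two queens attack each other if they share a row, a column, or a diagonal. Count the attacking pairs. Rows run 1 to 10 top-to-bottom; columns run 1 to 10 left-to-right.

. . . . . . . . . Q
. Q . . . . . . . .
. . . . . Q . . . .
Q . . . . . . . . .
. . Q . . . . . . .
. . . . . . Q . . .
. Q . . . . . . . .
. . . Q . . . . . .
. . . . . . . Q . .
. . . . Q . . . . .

3

Same column: (2,2)–(7,2) (column 2).
Same diagonal: (3,6)–(7,2) (|3−7| = |6−2| = 4); (7,2)–(10,5) (|7−10| = |2−5| = 3).
Total attacking pairs: 3.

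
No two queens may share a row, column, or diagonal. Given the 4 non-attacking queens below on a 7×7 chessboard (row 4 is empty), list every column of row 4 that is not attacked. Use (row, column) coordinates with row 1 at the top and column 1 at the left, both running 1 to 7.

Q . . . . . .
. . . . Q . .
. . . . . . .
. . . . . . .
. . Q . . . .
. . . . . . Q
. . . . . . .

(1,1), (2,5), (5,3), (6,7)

columns 6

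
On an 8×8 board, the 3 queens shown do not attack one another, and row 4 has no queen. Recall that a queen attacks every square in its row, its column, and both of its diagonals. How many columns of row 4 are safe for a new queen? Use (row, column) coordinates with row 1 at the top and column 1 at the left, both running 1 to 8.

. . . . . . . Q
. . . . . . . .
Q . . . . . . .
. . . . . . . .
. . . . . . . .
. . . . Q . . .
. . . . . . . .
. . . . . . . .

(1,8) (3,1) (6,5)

2

(1,8) attacks row 4 at column 8 and diagonals 5.
(3,1) attacks row 4 at column 1 and diagonals 2.
(6,5) attacks row 4 at column 5 and diagonals 3, 7.
Attacked columns: {1, 2, 3, 5, 7, 8}. Safe: {4, 6}.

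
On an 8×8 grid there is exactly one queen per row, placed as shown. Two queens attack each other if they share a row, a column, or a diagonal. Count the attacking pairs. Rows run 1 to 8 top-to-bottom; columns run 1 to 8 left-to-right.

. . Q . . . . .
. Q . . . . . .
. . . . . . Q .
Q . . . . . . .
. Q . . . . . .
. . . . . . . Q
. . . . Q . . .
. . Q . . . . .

5

Same column: (1,3)–(8,3) (column 3); (2,2)–(5,2) (column 2).
Same diagonal: (1,3)–(2,2) (|1−2| = |3−2| = 1); (1,3)–(6,8) (|1−6| = |3−8| = 5); (4,1)–(5,2) (|4−5| = |1−2| = 1).
Total attacking pairs: 5.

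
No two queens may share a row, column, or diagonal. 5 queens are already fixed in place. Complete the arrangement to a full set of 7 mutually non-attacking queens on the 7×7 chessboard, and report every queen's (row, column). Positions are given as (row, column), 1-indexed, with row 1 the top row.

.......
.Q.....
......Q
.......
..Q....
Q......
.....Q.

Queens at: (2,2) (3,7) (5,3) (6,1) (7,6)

(1,4) (2,2) (3,7) (4,5) (5,3) (6,1) (7,6)

Row 1: attacked by (2,2)→{1,2,3}; (3,7)→{5,7}; (5,3)→{3,7}; (6,1)→{1,6}; (7,6)→{6}. Safe: 4. Place at column 4.
Row 4: attacked by (1,4)→{1,4,7}; (2,2)→{2,4}; (3,7)→{6,7}; (5,3)→{2,3,4}; (6,1)→{1,3}; (7,6)→{3,6}. Safe: 5. Place at column 5.
Columns [4, 2, 7, 5, 3, 1, 6], r−c [-3, 0, -4, -1, 2, 5, 1], r+c [5, 4, 10, 9, 8, 7, 13] are all distinct, so no two queens attack.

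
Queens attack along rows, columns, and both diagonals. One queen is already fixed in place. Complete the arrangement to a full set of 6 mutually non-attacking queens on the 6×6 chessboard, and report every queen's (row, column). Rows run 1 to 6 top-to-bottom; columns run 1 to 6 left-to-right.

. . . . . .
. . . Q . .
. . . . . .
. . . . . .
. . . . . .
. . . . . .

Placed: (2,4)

Row 1: attacked by (2,4)→{3,4,5}. Safe: 1, 2, 6. Place at column 2.
Row 3: attacked by (1,2)→{2,4}; (2,4)→{3,4,5}. Safe: 1, 6. Place at column 6.
Row 4: attacked by (1,2)→{2,5}; (2,4)→{2,4,6}; (3,6)→{5,6}. Safe: 1, 3. Place at column 1.
Row 5: attacked by (1,2)→{2,6}; (2,4)→{1,4}; (3,6)→{4,6}; (4,1)→{1,2}. Safe: 3, 5. Place at column 3.
Row 6: attacked by (1,2)→{2}; (2,4)→{4}; (3,6)→{3,6}; (4,1)→{1,3}; (5,3)→{2,3,4}. Safe: 5. Place at column 5.
Columns [2, 4, 6, 1, 3, 5], r−c [-1, -2, -3, 3, 2, 1], r+c [3, 6, 9, 5, 8, 11] are all distinct, so no two queens attack.

(1,2) (2,4) (3,6) (4,1) (5,3) (6,5)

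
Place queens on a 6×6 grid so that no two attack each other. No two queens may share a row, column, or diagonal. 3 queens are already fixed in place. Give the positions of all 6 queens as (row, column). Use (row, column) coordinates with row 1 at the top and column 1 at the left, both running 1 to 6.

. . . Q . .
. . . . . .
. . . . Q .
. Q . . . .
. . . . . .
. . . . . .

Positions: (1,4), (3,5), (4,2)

Row 2: attacked by (1,4)→{3,4,5}; (3,5)→{4,5,6}; (4,2)→{2,4}. Safe: 1. Place at column 1.
Row 5: attacked by (1,4)→{4}; (2,1)→{1,4}; (3,5)→{3,5}; (4,2)→{1,2,3}. Safe: 6. Place at column 6.
Row 6: attacked by (1,4)→{4}; (2,1)→{1,5}; (3,5)→{2,5}; (4,2)→{2,4}; (5,6)→{5,6}. Safe: 3. Place at column 3.
Columns [4, 1, 5, 2, 6, 3], r−c [-3, 1, -2, 2, -1, 3], r+c [5, 3, 8, 6, 11, 9] are all distinct, so no two queens attack.

(1,4) (2,1) (3,5) (4,2) (5,6) (6,3)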